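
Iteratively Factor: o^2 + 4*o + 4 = (o + 2)*(o + 2)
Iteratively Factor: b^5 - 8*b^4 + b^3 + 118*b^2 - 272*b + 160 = (b - 4)*(b^4 - 4*b^3 - 15*b^2 + 58*b - 40) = (b - 4)*(b - 1)*(b^3 - 3*b^2 - 18*b + 40) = (b - 5)*(b - 4)*(b - 1)*(b^2 + 2*b - 8) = (b - 5)*(b - 4)*(b - 2)*(b - 1)*(b + 4)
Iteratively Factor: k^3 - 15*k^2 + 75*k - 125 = (k - 5)*(k^2 - 10*k + 25) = (k - 5)^2*(k - 5)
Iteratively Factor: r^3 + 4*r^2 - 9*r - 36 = (r - 3)*(r^2 + 7*r + 12) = (r - 3)*(r + 3)*(r + 4)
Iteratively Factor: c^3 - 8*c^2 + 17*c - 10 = (c - 5)*(c^2 - 3*c + 2) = (c - 5)*(c - 1)*(c - 2)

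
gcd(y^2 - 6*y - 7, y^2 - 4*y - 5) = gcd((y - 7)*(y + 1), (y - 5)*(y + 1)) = y + 1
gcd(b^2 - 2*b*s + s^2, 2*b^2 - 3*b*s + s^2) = -b + s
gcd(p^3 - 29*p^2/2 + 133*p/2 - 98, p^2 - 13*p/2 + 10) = p - 4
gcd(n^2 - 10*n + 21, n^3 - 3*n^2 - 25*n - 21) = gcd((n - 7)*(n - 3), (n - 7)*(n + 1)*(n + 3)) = n - 7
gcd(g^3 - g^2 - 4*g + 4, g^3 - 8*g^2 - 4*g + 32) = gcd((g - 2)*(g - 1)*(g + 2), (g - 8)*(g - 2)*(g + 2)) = g^2 - 4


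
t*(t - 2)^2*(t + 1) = t^4 - 3*t^3 + 4*t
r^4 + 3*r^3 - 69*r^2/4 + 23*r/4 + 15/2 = (r - 5/2)*(r - 1)*(r + 1/2)*(r + 6)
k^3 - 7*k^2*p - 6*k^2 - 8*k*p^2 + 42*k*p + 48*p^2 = (k - 6)*(k - 8*p)*(k + p)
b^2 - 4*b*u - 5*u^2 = (b - 5*u)*(b + u)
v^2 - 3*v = v*(v - 3)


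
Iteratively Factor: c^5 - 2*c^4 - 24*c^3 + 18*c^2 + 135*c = (c + 3)*(c^4 - 5*c^3 - 9*c^2 + 45*c) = (c - 5)*(c + 3)*(c^3 - 9*c) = (c - 5)*(c + 3)^2*(c^2 - 3*c) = (c - 5)*(c - 3)*(c + 3)^2*(c)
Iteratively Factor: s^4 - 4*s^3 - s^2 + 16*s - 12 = (s - 3)*(s^3 - s^2 - 4*s + 4) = (s - 3)*(s - 2)*(s^2 + s - 2) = (s - 3)*(s - 2)*(s + 2)*(s - 1)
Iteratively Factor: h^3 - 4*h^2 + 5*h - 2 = (h - 1)*(h^2 - 3*h + 2) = (h - 1)^2*(h - 2)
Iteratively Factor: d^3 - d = (d + 1)*(d^2 - d) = d*(d + 1)*(d - 1)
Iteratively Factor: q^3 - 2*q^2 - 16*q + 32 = (q - 2)*(q^2 - 16) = (q - 4)*(q - 2)*(q + 4)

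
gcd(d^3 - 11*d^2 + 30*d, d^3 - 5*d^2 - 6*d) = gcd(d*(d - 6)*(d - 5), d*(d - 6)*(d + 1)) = d^2 - 6*d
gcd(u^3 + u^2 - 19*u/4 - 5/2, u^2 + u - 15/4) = u + 5/2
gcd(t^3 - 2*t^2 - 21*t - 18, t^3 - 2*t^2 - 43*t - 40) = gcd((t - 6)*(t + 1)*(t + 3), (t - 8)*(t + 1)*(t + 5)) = t + 1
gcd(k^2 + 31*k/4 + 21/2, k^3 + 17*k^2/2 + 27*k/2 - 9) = k + 6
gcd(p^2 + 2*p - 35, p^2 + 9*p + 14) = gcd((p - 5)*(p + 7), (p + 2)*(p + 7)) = p + 7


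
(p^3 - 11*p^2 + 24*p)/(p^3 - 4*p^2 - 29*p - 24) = p*(p - 3)/(p^2 + 4*p + 3)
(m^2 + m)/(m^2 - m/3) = 3*(m + 1)/(3*m - 1)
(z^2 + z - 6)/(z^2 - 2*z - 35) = (-z^2 - z + 6)/(-z^2 + 2*z + 35)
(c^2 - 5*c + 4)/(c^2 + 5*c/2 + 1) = 2*(c^2 - 5*c + 4)/(2*c^2 + 5*c + 2)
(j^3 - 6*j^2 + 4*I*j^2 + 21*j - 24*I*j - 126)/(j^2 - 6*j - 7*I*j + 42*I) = (j^2 + 4*I*j + 21)/(j - 7*I)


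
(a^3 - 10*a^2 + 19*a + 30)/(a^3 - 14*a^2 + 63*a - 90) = (a + 1)/(a - 3)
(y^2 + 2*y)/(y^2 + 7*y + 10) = y/(y + 5)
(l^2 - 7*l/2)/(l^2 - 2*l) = (l - 7/2)/(l - 2)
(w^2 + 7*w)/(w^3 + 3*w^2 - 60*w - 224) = w/(w^2 - 4*w - 32)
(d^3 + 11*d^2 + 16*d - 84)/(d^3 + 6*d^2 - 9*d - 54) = (d^2 + 5*d - 14)/(d^2 - 9)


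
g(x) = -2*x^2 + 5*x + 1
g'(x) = 5 - 4*x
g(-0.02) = 0.90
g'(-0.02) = 5.08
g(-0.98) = -5.82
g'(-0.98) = 8.92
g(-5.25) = -80.38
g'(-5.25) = 26.00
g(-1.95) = -16.36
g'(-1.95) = 12.80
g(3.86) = -9.50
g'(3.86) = -10.44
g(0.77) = 3.66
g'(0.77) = 1.92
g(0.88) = 3.85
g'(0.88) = 1.48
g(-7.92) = -164.05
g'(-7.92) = 36.68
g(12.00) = -227.00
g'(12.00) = -43.00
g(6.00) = -41.00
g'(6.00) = -19.00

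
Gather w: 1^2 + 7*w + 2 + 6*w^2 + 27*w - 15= 6*w^2 + 34*w - 12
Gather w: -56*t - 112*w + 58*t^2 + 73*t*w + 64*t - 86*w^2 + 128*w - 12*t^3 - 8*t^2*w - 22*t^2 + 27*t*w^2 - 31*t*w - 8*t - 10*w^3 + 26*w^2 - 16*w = -12*t^3 + 36*t^2 - 10*w^3 + w^2*(27*t - 60) + w*(-8*t^2 + 42*t)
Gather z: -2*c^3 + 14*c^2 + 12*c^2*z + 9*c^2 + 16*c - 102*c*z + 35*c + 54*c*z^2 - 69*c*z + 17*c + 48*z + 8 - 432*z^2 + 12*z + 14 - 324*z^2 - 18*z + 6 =-2*c^3 + 23*c^2 + 68*c + z^2*(54*c - 756) + z*(12*c^2 - 171*c + 42) + 28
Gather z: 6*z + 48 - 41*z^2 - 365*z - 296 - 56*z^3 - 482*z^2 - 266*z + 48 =-56*z^3 - 523*z^2 - 625*z - 200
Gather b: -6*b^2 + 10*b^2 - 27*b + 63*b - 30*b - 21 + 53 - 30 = 4*b^2 + 6*b + 2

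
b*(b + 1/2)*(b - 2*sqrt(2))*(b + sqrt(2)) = b^4 - sqrt(2)*b^3 + b^3/2 - 4*b^2 - sqrt(2)*b^2/2 - 2*b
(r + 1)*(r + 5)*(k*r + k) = k*r^3 + 7*k*r^2 + 11*k*r + 5*k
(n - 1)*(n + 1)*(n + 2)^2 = n^4 + 4*n^3 + 3*n^2 - 4*n - 4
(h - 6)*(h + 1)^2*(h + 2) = h^4 - 2*h^3 - 19*h^2 - 28*h - 12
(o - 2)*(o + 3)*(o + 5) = o^3 + 6*o^2 - o - 30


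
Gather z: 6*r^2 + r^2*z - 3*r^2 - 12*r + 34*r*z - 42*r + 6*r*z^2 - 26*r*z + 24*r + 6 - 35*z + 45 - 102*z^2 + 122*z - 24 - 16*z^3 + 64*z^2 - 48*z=3*r^2 - 30*r - 16*z^3 + z^2*(6*r - 38) + z*(r^2 + 8*r + 39) + 27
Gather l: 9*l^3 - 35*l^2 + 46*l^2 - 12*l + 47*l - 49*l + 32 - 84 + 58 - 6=9*l^3 + 11*l^2 - 14*l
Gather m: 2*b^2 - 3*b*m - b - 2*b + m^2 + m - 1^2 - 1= 2*b^2 - 3*b + m^2 + m*(1 - 3*b) - 2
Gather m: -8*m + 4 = 4 - 8*m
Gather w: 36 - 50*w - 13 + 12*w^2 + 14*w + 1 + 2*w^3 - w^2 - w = 2*w^3 + 11*w^2 - 37*w + 24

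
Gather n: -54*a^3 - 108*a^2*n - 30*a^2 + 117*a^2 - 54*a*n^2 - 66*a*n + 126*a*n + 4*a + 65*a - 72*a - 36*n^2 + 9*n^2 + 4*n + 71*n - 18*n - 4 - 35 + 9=-54*a^3 + 87*a^2 - 3*a + n^2*(-54*a - 27) + n*(-108*a^2 + 60*a + 57) - 30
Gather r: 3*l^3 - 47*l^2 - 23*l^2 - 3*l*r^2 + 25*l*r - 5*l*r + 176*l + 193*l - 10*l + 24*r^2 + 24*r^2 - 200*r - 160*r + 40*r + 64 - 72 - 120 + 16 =3*l^3 - 70*l^2 + 359*l + r^2*(48 - 3*l) + r*(20*l - 320) - 112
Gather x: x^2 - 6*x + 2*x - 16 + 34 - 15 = x^2 - 4*x + 3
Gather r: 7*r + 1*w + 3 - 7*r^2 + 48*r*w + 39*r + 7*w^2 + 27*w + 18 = -7*r^2 + r*(48*w + 46) + 7*w^2 + 28*w + 21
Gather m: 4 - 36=-32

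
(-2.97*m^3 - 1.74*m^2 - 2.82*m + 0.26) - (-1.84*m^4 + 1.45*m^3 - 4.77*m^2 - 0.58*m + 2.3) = 1.84*m^4 - 4.42*m^3 + 3.03*m^2 - 2.24*m - 2.04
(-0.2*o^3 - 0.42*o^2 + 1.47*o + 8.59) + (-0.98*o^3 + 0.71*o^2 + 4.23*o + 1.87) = -1.18*o^3 + 0.29*o^2 + 5.7*o + 10.46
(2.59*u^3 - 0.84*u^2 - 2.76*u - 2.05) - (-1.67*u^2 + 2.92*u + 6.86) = 2.59*u^3 + 0.83*u^2 - 5.68*u - 8.91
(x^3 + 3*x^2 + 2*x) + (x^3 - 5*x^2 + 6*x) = 2*x^3 - 2*x^2 + 8*x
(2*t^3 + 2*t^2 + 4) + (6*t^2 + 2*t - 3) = 2*t^3 + 8*t^2 + 2*t + 1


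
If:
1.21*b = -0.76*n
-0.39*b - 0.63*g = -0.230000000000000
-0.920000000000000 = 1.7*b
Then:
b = -0.54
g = 0.70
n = 0.86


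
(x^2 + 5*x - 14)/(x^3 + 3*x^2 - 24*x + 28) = 1/(x - 2)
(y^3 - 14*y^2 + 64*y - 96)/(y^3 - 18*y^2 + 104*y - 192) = (y - 4)/(y - 8)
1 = 1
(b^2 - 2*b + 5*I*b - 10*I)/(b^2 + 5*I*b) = (b - 2)/b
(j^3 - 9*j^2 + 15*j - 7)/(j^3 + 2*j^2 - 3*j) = (j^2 - 8*j + 7)/(j*(j + 3))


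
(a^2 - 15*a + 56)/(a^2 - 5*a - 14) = (a - 8)/(a + 2)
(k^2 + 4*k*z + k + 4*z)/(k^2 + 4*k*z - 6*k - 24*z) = (k + 1)/(k - 6)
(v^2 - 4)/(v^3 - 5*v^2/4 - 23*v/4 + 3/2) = 4*(v - 2)/(4*v^2 - 13*v + 3)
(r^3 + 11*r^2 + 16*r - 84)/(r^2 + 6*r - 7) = (r^2 + 4*r - 12)/(r - 1)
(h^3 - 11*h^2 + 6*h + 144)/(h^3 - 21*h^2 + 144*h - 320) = (h^2 - 3*h - 18)/(h^2 - 13*h + 40)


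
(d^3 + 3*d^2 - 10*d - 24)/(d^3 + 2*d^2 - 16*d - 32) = (d - 3)/(d - 4)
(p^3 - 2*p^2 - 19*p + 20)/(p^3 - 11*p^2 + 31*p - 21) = (p^2 - p - 20)/(p^2 - 10*p + 21)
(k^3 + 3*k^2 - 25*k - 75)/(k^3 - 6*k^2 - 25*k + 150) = (k + 3)/(k - 6)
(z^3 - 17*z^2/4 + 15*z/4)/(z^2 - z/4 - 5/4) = z*(z - 3)/(z + 1)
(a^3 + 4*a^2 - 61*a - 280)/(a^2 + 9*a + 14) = (a^2 - 3*a - 40)/(a + 2)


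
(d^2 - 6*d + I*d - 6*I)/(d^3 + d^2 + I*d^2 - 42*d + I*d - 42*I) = 1/(d + 7)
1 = 1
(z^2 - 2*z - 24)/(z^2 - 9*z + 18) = (z + 4)/(z - 3)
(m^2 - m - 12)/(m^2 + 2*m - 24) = (m + 3)/(m + 6)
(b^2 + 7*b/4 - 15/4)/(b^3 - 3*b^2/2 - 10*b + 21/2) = (4*b - 5)/(2*(2*b^2 - 9*b + 7))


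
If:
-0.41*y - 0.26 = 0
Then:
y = -0.63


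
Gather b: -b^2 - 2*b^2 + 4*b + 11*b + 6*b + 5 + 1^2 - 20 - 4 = -3*b^2 + 21*b - 18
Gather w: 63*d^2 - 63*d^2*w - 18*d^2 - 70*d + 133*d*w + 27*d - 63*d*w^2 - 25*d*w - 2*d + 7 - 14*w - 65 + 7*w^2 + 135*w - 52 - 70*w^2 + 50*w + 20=45*d^2 - 45*d + w^2*(-63*d - 63) + w*(-63*d^2 + 108*d + 171) - 90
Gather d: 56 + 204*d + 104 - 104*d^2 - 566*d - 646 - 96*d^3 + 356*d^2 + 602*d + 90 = -96*d^3 + 252*d^2 + 240*d - 396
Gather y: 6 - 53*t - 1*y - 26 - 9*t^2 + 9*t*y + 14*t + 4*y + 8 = -9*t^2 - 39*t + y*(9*t + 3) - 12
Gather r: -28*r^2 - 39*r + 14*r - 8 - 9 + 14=-28*r^2 - 25*r - 3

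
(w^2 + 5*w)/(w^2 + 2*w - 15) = w/(w - 3)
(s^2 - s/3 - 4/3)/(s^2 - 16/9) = 3*(s + 1)/(3*s + 4)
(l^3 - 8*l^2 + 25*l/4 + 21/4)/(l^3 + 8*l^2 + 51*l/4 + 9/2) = (2*l^2 - 17*l + 21)/(2*l^2 + 15*l + 18)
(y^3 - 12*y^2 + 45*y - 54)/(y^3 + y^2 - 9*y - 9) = (y^2 - 9*y + 18)/(y^2 + 4*y + 3)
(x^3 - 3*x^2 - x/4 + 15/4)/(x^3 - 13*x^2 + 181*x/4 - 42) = (2*x^2 - 3*x - 5)/(2*x^2 - 23*x + 56)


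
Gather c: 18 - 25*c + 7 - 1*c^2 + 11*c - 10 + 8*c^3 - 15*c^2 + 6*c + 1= 8*c^3 - 16*c^2 - 8*c + 16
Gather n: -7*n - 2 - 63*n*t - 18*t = n*(-63*t - 7) - 18*t - 2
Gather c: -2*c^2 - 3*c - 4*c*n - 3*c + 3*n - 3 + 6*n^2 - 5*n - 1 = -2*c^2 + c*(-4*n - 6) + 6*n^2 - 2*n - 4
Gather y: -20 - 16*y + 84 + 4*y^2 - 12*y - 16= 4*y^2 - 28*y + 48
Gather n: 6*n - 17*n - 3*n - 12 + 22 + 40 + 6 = 56 - 14*n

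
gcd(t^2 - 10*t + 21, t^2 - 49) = t - 7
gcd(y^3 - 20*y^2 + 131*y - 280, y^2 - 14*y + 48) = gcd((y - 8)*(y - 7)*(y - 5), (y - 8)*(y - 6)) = y - 8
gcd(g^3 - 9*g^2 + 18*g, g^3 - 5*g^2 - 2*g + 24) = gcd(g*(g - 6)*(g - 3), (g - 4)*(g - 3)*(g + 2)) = g - 3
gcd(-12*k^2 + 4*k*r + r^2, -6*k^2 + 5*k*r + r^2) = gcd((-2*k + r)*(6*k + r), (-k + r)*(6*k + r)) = 6*k + r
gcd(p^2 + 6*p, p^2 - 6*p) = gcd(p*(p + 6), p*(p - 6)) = p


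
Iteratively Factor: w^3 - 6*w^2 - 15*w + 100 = (w - 5)*(w^2 - w - 20) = (w - 5)*(w + 4)*(w - 5)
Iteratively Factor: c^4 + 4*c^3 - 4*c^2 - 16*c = (c + 4)*(c^3 - 4*c) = c*(c + 4)*(c^2 - 4) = c*(c - 2)*(c + 4)*(c + 2)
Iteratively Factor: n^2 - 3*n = (n)*(n - 3)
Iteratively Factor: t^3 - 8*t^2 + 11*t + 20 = (t - 4)*(t^2 - 4*t - 5) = (t - 5)*(t - 4)*(t + 1)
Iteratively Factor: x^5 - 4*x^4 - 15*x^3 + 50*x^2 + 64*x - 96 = (x + 3)*(x^4 - 7*x^3 + 6*x^2 + 32*x - 32) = (x - 4)*(x + 3)*(x^3 - 3*x^2 - 6*x + 8) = (x - 4)*(x + 2)*(x + 3)*(x^2 - 5*x + 4) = (x - 4)*(x - 1)*(x + 2)*(x + 3)*(x - 4)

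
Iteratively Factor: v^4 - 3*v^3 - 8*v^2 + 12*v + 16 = (v + 1)*(v^3 - 4*v^2 - 4*v + 16) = (v - 4)*(v + 1)*(v^2 - 4) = (v - 4)*(v - 2)*(v + 1)*(v + 2)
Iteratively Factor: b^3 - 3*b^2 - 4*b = (b + 1)*(b^2 - 4*b) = b*(b + 1)*(b - 4)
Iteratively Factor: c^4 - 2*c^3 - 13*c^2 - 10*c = (c + 1)*(c^3 - 3*c^2 - 10*c) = (c - 5)*(c + 1)*(c^2 + 2*c) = (c - 5)*(c + 1)*(c + 2)*(c)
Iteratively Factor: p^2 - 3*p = (p - 3)*(p)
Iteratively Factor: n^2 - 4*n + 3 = (n - 1)*(n - 3)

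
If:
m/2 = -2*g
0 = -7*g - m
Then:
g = 0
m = 0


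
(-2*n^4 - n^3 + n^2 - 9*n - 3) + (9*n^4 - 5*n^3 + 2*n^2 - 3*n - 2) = 7*n^4 - 6*n^3 + 3*n^2 - 12*n - 5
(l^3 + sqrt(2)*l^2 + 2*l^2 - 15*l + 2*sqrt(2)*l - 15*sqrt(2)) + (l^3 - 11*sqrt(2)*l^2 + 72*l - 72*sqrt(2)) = 2*l^3 - 10*sqrt(2)*l^2 + 2*l^2 + 2*sqrt(2)*l + 57*l - 87*sqrt(2)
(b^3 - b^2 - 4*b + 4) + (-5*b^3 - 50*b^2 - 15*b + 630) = -4*b^3 - 51*b^2 - 19*b + 634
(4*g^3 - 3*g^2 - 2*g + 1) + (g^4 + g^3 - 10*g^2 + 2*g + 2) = g^4 + 5*g^3 - 13*g^2 + 3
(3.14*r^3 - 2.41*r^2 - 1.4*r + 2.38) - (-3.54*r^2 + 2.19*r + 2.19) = 3.14*r^3 + 1.13*r^2 - 3.59*r + 0.19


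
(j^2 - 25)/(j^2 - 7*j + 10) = (j + 5)/(j - 2)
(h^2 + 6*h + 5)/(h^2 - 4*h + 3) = (h^2 + 6*h + 5)/(h^2 - 4*h + 3)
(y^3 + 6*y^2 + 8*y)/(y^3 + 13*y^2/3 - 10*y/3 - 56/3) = 3*y*(y + 2)/(3*y^2 + y - 14)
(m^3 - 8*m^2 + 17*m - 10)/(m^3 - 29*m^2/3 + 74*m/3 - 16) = 3*(m^2 - 7*m + 10)/(3*m^2 - 26*m + 48)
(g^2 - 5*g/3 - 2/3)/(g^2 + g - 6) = (g + 1/3)/(g + 3)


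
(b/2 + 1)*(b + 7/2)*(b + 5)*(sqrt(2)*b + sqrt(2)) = sqrt(2)*b^4/2 + 23*sqrt(2)*b^3/4 + 45*sqrt(2)*b^2/2 + 139*sqrt(2)*b/4 + 35*sqrt(2)/2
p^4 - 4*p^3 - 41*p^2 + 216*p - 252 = (p - 6)*(p - 3)*(p - 2)*(p + 7)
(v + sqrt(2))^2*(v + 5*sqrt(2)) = v^3 + 7*sqrt(2)*v^2 + 22*v + 10*sqrt(2)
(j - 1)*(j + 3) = j^2 + 2*j - 3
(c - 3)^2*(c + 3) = c^3 - 3*c^2 - 9*c + 27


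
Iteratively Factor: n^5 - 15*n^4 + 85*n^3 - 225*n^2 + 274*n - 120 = (n - 4)*(n^4 - 11*n^3 + 41*n^2 - 61*n + 30) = (n - 4)*(n - 3)*(n^3 - 8*n^2 + 17*n - 10) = (n - 4)*(n - 3)*(n - 2)*(n^2 - 6*n + 5) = (n - 4)*(n - 3)*(n - 2)*(n - 1)*(n - 5)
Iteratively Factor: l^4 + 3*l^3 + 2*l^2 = (l)*(l^3 + 3*l^2 + 2*l) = l*(l + 1)*(l^2 + 2*l) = l*(l + 1)*(l + 2)*(l)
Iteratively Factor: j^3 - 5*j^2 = (j)*(j^2 - 5*j) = j*(j - 5)*(j)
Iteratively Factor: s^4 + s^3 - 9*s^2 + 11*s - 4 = (s + 4)*(s^3 - 3*s^2 + 3*s - 1) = (s - 1)*(s + 4)*(s^2 - 2*s + 1) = (s - 1)^2*(s + 4)*(s - 1)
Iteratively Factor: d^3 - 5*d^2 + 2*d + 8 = (d - 4)*(d^2 - d - 2) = (d - 4)*(d + 1)*(d - 2)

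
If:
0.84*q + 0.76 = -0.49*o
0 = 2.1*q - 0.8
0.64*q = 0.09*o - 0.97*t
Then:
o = -2.20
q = 0.38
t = -0.46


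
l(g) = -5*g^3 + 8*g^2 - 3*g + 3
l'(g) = -15*g^2 + 16*g - 3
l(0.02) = 2.94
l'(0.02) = -2.69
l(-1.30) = 31.40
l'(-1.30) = -49.15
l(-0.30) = 4.76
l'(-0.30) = -9.15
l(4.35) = -270.23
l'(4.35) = -217.24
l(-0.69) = 10.52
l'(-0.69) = -21.18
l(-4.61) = 676.71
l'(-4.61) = -395.54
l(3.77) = -162.52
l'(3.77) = -155.87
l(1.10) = 2.72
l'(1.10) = -3.55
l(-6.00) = 1389.00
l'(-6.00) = -639.00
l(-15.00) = 18723.00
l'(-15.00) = -3618.00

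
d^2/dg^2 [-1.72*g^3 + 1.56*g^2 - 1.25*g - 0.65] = 3.12 - 10.32*g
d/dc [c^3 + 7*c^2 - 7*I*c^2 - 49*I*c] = 3*c^2 + 14*c*(1 - I) - 49*I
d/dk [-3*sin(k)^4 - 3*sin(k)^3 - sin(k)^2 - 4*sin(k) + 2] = -(12*sin(k)^3 + 9*sin(k)^2 + 2*sin(k) + 4)*cos(k)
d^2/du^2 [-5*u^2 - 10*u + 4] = -10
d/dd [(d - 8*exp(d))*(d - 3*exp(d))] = -11*d*exp(d) + 2*d + 48*exp(2*d) - 11*exp(d)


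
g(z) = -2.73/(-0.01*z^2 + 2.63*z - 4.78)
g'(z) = -2.73*(0.02*z - 2.63)/(-0.01*z^2 + 2.63*z - 4.78)^2 = (7.1799 - 0.0546*z)/(0.01*z^2 - 2.63*z + 4.78)^2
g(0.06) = 0.59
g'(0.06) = 0.34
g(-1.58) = 0.30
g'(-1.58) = 0.09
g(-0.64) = 0.42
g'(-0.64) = 0.17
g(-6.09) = 0.13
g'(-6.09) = 0.02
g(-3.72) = 0.19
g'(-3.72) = 0.03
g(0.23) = 0.65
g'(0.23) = 0.41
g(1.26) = 1.84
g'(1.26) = 3.24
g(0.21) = 0.65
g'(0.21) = 0.40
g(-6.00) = 0.13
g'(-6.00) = 0.02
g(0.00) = 0.57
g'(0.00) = 0.31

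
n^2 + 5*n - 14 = (n - 2)*(n + 7)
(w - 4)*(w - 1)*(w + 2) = w^3 - 3*w^2 - 6*w + 8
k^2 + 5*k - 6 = (k - 1)*(k + 6)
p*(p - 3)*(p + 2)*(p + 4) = p^4 + 3*p^3 - 10*p^2 - 24*p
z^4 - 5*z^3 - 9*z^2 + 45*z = z*(z - 5)*(z - 3)*(z + 3)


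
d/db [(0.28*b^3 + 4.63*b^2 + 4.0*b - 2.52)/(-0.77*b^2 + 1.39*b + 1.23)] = (-0.2156*b^4 + 0.7784*b^3 + 10.5489*b^2 + 7.509*b + 8.4228)/(0.5929*b^4 - 2.1406*b^3 + 0.0378999999999996*b^2 + 3.4194*b + 1.5129)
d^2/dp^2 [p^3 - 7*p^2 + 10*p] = 6*p - 14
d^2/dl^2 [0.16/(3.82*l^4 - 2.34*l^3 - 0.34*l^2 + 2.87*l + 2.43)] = ((-7.3344*l^2 + 2.2464*l + 0.1088)*(3.82*l^4 - 2.34*l^3 - 0.34*l^2 + 2.87*l + 2.43) + 0.16*(15.28*l^3 - 7.02*l^2 - 0.68*l + 2.87)*(30.56*l^3 - 14.04*l^2 - 1.36*l + 5.74))/(3.82*l^4 - 2.34*l^3 - 0.34*l^2 + 2.87*l + 2.43)^3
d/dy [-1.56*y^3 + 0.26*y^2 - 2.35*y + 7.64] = -4.68*y^2 + 0.52*y - 2.35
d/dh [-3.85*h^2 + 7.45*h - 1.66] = 7.45 - 7.7*h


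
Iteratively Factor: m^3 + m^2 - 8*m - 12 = (m - 3)*(m^2 + 4*m + 4) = (m - 3)*(m + 2)*(m + 2)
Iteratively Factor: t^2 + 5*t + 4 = (t + 4)*(t + 1)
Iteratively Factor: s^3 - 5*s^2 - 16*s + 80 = (s - 5)*(s^2 - 16) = (s - 5)*(s - 4)*(s + 4)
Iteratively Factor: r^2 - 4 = (r - 2)*(r + 2)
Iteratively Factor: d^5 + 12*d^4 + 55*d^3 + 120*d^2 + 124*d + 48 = (d + 3)*(d^4 + 9*d^3 + 28*d^2 + 36*d + 16) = (d + 1)*(d + 3)*(d^3 + 8*d^2 + 20*d + 16) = (d + 1)*(d + 2)*(d + 3)*(d^2 + 6*d + 8) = (d + 1)*(d + 2)*(d + 3)*(d + 4)*(d + 2)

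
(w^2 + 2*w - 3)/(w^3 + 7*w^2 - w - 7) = (w + 3)/(w^2 + 8*w + 7)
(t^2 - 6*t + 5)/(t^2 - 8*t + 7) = (t - 5)/(t - 7)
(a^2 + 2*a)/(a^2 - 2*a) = (a + 2)/(a - 2)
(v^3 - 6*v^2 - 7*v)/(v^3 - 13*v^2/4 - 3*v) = 4*(-v^2 + 6*v + 7)/(-4*v^2 + 13*v + 12)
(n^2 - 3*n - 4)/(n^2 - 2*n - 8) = (n + 1)/(n + 2)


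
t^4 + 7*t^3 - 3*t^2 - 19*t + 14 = (t - 1)^2*(t + 2)*(t + 7)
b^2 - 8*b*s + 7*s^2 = (b - 7*s)*(b - s)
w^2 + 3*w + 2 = (w + 1)*(w + 2)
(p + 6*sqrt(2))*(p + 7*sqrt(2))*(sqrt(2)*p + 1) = sqrt(2)*p^3 + 27*p^2 + 97*sqrt(2)*p + 84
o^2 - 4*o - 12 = (o - 6)*(o + 2)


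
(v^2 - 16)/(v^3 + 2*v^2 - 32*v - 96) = (v - 4)/(v^2 - 2*v - 24)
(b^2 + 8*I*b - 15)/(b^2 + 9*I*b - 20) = (b + 3*I)/(b + 4*I)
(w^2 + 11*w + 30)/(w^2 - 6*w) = (w^2 + 11*w + 30)/(w*(w - 6))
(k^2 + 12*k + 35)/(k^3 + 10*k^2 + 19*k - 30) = (k + 7)/(k^2 + 5*k - 6)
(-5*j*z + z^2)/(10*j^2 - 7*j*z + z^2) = z/(-2*j + z)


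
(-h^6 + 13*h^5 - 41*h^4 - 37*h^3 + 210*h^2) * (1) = -h^6 + 13*h^5 - 41*h^4 - 37*h^3 + 210*h^2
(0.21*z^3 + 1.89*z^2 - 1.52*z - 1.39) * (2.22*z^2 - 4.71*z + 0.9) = 0.4662*z^5 + 3.2067*z^4 - 12.0873*z^3 + 5.7744*z^2 + 5.1789*z - 1.251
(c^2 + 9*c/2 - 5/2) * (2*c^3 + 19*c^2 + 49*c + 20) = 2*c^5 + 28*c^4 + 259*c^3/2 + 193*c^2 - 65*c/2 - 50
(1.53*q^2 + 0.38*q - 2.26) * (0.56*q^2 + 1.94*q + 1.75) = 0.8568*q^4 + 3.181*q^3 + 2.1491*q^2 - 3.7194*q - 3.955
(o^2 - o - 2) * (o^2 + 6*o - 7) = o^4 + 5*o^3 - 15*o^2 - 5*o + 14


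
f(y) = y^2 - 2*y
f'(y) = 2*y - 2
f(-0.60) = 1.56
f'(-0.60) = -3.20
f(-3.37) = 18.10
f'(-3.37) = -8.74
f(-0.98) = 2.92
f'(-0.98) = -3.96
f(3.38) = 4.66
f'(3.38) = 4.76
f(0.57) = -0.82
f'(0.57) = -0.86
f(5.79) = 21.94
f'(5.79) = 9.58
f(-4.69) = 31.38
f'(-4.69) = -11.38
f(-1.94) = 7.64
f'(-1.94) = -5.88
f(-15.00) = 255.00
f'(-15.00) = -32.00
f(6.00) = 24.00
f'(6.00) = 10.00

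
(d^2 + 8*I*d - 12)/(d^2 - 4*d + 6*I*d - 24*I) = (d + 2*I)/(d - 4)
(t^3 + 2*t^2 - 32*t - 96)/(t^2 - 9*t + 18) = (t^2 + 8*t + 16)/(t - 3)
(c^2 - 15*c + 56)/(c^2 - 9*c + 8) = (c - 7)/(c - 1)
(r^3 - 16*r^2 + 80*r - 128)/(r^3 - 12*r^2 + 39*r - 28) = (r^2 - 12*r + 32)/(r^2 - 8*r + 7)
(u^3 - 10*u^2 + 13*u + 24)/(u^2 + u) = u - 11 + 24/u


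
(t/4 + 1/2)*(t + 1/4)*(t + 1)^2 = t^4/4 + 17*t^3/16 + 3*t^2/2 + 13*t/16 + 1/8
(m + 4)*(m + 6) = m^2 + 10*m + 24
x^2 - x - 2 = (x - 2)*(x + 1)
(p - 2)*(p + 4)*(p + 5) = p^3 + 7*p^2 + 2*p - 40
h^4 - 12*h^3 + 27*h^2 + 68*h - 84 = (h - 7)*(h - 6)*(h - 1)*(h + 2)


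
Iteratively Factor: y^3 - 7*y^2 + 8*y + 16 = (y - 4)*(y^2 - 3*y - 4) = (y - 4)^2*(y + 1)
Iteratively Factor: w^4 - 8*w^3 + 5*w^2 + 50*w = (w - 5)*(w^3 - 3*w^2 - 10*w) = w*(w - 5)*(w^2 - 3*w - 10) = w*(w - 5)^2*(w + 2)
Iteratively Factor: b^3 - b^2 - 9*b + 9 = (b - 1)*(b^2 - 9) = (b - 3)*(b - 1)*(b + 3)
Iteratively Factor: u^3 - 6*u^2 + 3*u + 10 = (u - 5)*(u^2 - u - 2) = (u - 5)*(u + 1)*(u - 2)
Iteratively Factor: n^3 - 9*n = (n + 3)*(n^2 - 3*n) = (n - 3)*(n + 3)*(n)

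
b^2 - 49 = (b - 7)*(b + 7)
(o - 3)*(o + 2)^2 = o^3 + o^2 - 8*o - 12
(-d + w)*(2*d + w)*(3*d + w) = -6*d^3 + d^2*w + 4*d*w^2 + w^3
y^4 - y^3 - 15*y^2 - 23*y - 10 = (y - 5)*(y + 1)^2*(y + 2)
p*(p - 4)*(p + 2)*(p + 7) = p^4 + 5*p^3 - 22*p^2 - 56*p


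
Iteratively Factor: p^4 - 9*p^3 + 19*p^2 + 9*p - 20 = (p + 1)*(p^3 - 10*p^2 + 29*p - 20) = (p - 4)*(p + 1)*(p^2 - 6*p + 5) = (p - 5)*(p - 4)*(p + 1)*(p - 1)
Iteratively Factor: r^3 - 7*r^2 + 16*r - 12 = (r - 2)*(r^2 - 5*r + 6) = (r - 2)^2*(r - 3)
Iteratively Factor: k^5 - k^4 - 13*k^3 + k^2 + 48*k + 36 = (k + 1)*(k^4 - 2*k^3 - 11*k^2 + 12*k + 36) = (k - 3)*(k + 1)*(k^3 + k^2 - 8*k - 12) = (k - 3)^2*(k + 1)*(k^2 + 4*k + 4) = (k - 3)^2*(k + 1)*(k + 2)*(k + 2)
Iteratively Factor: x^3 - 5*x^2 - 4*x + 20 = (x - 5)*(x^2 - 4) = (x - 5)*(x + 2)*(x - 2)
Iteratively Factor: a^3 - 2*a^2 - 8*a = (a)*(a^2 - 2*a - 8) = a*(a - 4)*(a + 2)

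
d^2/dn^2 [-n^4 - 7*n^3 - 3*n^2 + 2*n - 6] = -12*n^2 - 42*n - 6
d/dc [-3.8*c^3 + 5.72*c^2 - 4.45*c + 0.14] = -11.4*c^2 + 11.44*c - 4.45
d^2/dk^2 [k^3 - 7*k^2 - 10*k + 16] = 6*k - 14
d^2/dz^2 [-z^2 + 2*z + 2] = -2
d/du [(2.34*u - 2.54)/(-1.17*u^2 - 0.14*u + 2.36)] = (2.7378*u^2 - 5.9436*u + 5.1668)/(1.3689*u^4 + 0.3276*u^3 - 5.5028*u^2 - 0.6608*u + 5.5696)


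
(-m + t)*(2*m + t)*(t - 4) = -2*m^2*t + 8*m^2 + m*t^2 - 4*m*t + t^3 - 4*t^2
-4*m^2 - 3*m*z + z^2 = (-4*m + z)*(m + z)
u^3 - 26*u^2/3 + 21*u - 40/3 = (u - 5)*(u - 8/3)*(u - 1)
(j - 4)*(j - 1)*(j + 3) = j^3 - 2*j^2 - 11*j + 12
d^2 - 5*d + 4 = (d - 4)*(d - 1)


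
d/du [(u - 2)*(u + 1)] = 2*u - 1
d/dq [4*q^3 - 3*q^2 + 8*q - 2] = 12*q^2 - 6*q + 8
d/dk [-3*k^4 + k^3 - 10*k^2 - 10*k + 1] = -12*k^3 + 3*k^2 - 20*k - 10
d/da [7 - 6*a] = -6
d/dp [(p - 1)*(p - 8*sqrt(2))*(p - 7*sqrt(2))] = 3*p^2 - 30*sqrt(2)*p - 2*p + 15*sqrt(2) + 112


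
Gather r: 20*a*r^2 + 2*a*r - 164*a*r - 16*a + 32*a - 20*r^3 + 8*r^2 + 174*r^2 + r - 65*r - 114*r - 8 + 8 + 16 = 16*a - 20*r^3 + r^2*(20*a + 182) + r*(-162*a - 178) + 16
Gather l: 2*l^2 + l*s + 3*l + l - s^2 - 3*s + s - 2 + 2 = 2*l^2 + l*(s + 4) - s^2 - 2*s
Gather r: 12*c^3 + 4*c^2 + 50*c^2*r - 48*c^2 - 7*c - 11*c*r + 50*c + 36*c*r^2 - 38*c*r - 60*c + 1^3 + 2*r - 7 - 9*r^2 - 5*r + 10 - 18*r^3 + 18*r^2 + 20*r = 12*c^3 - 44*c^2 - 17*c - 18*r^3 + r^2*(36*c + 9) + r*(50*c^2 - 49*c + 17) + 4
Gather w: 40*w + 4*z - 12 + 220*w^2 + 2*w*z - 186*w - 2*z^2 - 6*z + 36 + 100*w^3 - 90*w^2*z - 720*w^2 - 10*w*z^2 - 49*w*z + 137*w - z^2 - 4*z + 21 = 100*w^3 + w^2*(-90*z - 500) + w*(-10*z^2 - 47*z - 9) - 3*z^2 - 6*z + 45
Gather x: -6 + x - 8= x - 14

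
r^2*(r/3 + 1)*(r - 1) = r^4/3 + 2*r^3/3 - r^2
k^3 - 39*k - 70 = (k - 7)*(k + 2)*(k + 5)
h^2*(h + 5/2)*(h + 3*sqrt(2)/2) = h^4 + 3*sqrt(2)*h^3/2 + 5*h^3/2 + 15*sqrt(2)*h^2/4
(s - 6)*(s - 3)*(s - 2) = s^3 - 11*s^2 + 36*s - 36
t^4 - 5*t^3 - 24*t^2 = t^2*(t - 8)*(t + 3)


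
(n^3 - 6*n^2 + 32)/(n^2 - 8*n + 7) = (n^3 - 6*n^2 + 32)/(n^2 - 8*n + 7)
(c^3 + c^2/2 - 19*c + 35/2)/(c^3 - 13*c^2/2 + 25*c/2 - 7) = (c + 5)/(c - 2)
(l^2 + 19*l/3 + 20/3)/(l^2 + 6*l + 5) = (l + 4/3)/(l + 1)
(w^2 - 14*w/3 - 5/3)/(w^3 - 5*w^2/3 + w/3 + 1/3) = (w - 5)/(w^2 - 2*w + 1)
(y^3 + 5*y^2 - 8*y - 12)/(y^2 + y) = y + 4 - 12/y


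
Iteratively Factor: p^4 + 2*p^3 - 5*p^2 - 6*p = (p)*(p^3 + 2*p^2 - 5*p - 6) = p*(p + 1)*(p^2 + p - 6) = p*(p - 2)*(p + 1)*(p + 3)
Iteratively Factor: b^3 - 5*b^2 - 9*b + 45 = (b - 3)*(b^2 - 2*b - 15) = (b - 3)*(b + 3)*(b - 5)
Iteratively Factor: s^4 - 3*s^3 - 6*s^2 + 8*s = (s)*(s^3 - 3*s^2 - 6*s + 8) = s*(s - 4)*(s^2 + s - 2) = s*(s - 4)*(s - 1)*(s + 2)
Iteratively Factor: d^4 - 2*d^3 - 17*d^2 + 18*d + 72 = (d - 4)*(d^3 + 2*d^2 - 9*d - 18) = (d - 4)*(d + 2)*(d^2 - 9) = (d - 4)*(d - 3)*(d + 2)*(d + 3)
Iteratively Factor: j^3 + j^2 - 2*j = (j)*(j^2 + j - 2) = j*(j - 1)*(j + 2)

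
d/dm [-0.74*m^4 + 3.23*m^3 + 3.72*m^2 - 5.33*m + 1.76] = -2.96*m^3 + 9.69*m^2 + 7.44*m - 5.33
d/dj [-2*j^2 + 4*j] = 4 - 4*j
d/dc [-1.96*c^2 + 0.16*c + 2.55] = 0.16 - 3.92*c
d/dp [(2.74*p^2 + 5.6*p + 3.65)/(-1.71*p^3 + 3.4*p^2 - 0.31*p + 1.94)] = (4.6854*p^4 + 19.152*p^3 - 1.1649*p^2 - 14.1888*p + 11.9955)/(2.9241*p^6 - 11.628*p^5 + 12.6202*p^4 - 8.7428*p^3 + 13.2881*p^2 - 1.2028*p + 3.7636)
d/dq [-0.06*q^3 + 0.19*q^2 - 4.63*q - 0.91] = -0.18*q^2 + 0.38*q - 4.63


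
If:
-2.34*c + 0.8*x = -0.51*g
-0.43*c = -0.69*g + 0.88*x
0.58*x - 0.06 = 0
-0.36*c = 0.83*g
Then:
No Solution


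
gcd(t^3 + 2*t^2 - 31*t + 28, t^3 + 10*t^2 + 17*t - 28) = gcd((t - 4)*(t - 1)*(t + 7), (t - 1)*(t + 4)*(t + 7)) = t^2 + 6*t - 7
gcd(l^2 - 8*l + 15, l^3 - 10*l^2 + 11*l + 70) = l - 5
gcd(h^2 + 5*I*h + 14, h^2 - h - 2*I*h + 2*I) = h - 2*I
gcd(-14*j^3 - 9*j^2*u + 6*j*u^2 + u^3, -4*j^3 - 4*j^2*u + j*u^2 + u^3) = -2*j^2 - j*u + u^2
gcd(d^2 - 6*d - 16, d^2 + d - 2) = d + 2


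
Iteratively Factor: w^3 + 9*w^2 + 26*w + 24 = (w + 4)*(w^2 + 5*w + 6) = (w + 2)*(w + 4)*(w + 3)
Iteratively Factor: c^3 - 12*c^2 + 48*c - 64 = (c - 4)*(c^2 - 8*c + 16) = (c - 4)^2*(c - 4)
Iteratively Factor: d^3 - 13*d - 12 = (d + 3)*(d^2 - 3*d - 4) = (d - 4)*(d + 3)*(d + 1)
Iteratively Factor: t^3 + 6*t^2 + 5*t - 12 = (t + 4)*(t^2 + 2*t - 3) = (t + 3)*(t + 4)*(t - 1)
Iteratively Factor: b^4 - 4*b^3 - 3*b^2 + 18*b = (b - 3)*(b^3 - b^2 - 6*b) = (b - 3)^2*(b^2 + 2*b) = b*(b - 3)^2*(b + 2)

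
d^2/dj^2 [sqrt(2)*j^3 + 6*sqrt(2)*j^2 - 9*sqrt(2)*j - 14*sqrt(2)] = 6*sqrt(2)*(j + 2)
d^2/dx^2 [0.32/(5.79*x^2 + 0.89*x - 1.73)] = (-21.455424*x^2 - 3.297984*x + 0.32*(11.58*x + 0.89)*(23.16*x + 1.78) + 6.410688)/(5.79*x^2 + 0.89*x - 1.73)^3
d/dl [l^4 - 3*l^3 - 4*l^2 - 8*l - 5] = 4*l^3 - 9*l^2 - 8*l - 8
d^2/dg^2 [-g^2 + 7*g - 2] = -2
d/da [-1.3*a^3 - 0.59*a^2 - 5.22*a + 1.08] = -3.9*a^2 - 1.18*a - 5.22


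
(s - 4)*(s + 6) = s^2 + 2*s - 24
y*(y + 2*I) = y^2 + 2*I*y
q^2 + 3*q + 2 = (q + 1)*(q + 2)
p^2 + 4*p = p*(p + 4)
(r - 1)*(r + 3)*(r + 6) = r^3 + 8*r^2 + 9*r - 18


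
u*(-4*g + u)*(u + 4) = -4*g*u^2 - 16*g*u + u^3 + 4*u^2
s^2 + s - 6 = (s - 2)*(s + 3)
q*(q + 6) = q^2 + 6*q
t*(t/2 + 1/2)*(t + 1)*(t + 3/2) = t^4/2 + 7*t^3/4 + 2*t^2 + 3*t/4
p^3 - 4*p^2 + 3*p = p*(p - 3)*(p - 1)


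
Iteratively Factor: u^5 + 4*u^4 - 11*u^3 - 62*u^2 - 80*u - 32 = (u + 2)*(u^4 + 2*u^3 - 15*u^2 - 32*u - 16) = (u + 1)*(u + 2)*(u^3 + u^2 - 16*u - 16) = (u + 1)*(u + 2)*(u + 4)*(u^2 - 3*u - 4) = (u + 1)^2*(u + 2)*(u + 4)*(u - 4)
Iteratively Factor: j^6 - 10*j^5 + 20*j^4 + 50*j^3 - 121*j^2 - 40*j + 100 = (j + 2)*(j^5 - 12*j^4 + 44*j^3 - 38*j^2 - 45*j + 50) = (j - 2)*(j + 2)*(j^4 - 10*j^3 + 24*j^2 + 10*j - 25) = (j - 5)*(j - 2)*(j + 2)*(j^3 - 5*j^2 - j + 5) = (j - 5)*(j - 2)*(j + 1)*(j + 2)*(j^2 - 6*j + 5) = (j - 5)*(j - 2)*(j - 1)*(j + 1)*(j + 2)*(j - 5)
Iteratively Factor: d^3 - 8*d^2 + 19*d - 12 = (d - 4)*(d^2 - 4*d + 3) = (d - 4)*(d - 3)*(d - 1)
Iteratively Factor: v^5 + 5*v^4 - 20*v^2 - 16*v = (v - 2)*(v^4 + 7*v^3 + 14*v^2 + 8*v) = (v - 2)*(v + 1)*(v^3 + 6*v^2 + 8*v) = v*(v - 2)*(v + 1)*(v^2 + 6*v + 8) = v*(v - 2)*(v + 1)*(v + 2)*(v + 4)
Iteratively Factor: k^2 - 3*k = (k - 3)*(k)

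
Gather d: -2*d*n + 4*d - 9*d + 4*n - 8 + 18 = d*(-2*n - 5) + 4*n + 10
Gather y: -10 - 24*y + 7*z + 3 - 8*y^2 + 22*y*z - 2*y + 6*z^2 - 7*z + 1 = -8*y^2 + y*(22*z - 26) + 6*z^2 - 6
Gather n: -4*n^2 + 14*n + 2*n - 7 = -4*n^2 + 16*n - 7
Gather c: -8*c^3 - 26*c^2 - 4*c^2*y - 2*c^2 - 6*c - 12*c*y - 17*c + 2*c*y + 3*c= -8*c^3 + c^2*(-4*y - 28) + c*(-10*y - 20)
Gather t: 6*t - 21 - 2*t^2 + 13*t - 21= -2*t^2 + 19*t - 42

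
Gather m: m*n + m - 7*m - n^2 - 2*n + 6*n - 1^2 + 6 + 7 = m*(n - 6) - n^2 + 4*n + 12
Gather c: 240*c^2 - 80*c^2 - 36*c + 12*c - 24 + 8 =160*c^2 - 24*c - 16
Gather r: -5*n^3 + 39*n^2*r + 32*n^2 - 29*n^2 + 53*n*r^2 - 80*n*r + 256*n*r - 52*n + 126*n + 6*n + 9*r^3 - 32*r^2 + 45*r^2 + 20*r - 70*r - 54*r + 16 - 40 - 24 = -5*n^3 + 3*n^2 + 80*n + 9*r^3 + r^2*(53*n + 13) + r*(39*n^2 + 176*n - 104) - 48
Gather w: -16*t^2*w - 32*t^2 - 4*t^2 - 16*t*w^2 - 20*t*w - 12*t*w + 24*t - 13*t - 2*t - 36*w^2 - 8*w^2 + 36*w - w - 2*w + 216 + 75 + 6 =-36*t^2 + 9*t + w^2*(-16*t - 44) + w*(-16*t^2 - 32*t + 33) + 297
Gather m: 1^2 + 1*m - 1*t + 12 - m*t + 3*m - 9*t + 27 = m*(4 - t) - 10*t + 40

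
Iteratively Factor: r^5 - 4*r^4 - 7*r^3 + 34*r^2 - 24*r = (r - 2)*(r^4 - 2*r^3 - 11*r^2 + 12*r) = (r - 4)*(r - 2)*(r^3 + 2*r^2 - 3*r) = (r - 4)*(r - 2)*(r + 3)*(r^2 - r) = (r - 4)*(r - 2)*(r - 1)*(r + 3)*(r)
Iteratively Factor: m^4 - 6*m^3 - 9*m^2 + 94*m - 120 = (m + 4)*(m^3 - 10*m^2 + 31*m - 30) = (m - 3)*(m + 4)*(m^2 - 7*m + 10) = (m - 5)*(m - 3)*(m + 4)*(m - 2)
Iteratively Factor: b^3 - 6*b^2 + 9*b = (b - 3)*(b^2 - 3*b) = (b - 3)^2*(b)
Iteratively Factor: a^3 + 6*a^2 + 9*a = (a + 3)*(a^2 + 3*a) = a*(a + 3)*(a + 3)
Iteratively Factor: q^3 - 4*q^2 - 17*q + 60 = (q - 3)*(q^2 - q - 20) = (q - 5)*(q - 3)*(q + 4)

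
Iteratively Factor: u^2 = (u)*(u)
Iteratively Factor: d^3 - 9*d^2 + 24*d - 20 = (d - 2)*(d^2 - 7*d + 10) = (d - 2)^2*(d - 5)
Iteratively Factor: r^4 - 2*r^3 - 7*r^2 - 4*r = (r + 1)*(r^3 - 3*r^2 - 4*r) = (r - 4)*(r + 1)*(r^2 + r) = r*(r - 4)*(r + 1)*(r + 1)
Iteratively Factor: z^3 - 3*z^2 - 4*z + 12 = (z - 2)*(z^2 - z - 6) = (z - 2)*(z + 2)*(z - 3)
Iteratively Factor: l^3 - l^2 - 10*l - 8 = (l + 2)*(l^2 - 3*l - 4) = (l + 1)*(l + 2)*(l - 4)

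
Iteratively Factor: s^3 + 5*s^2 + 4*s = (s)*(s^2 + 5*s + 4) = s*(s + 1)*(s + 4)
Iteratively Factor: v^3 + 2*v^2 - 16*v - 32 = (v + 4)*(v^2 - 2*v - 8) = (v - 4)*(v + 4)*(v + 2)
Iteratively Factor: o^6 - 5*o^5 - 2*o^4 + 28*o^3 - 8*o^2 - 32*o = (o + 2)*(o^5 - 7*o^4 + 12*o^3 + 4*o^2 - 16*o) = o*(o + 2)*(o^4 - 7*o^3 + 12*o^2 + 4*o - 16) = o*(o - 2)*(o + 2)*(o^3 - 5*o^2 + 2*o + 8) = o*(o - 4)*(o - 2)*(o + 2)*(o^2 - o - 2) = o*(o - 4)*(o - 2)^2*(o + 2)*(o + 1)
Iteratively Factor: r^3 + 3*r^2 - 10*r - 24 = (r + 2)*(r^2 + r - 12) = (r - 3)*(r + 2)*(r + 4)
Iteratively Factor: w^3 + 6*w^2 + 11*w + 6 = (w + 2)*(w^2 + 4*w + 3) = (w + 1)*(w + 2)*(w + 3)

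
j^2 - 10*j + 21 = (j - 7)*(j - 3)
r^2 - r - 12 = (r - 4)*(r + 3)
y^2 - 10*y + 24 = (y - 6)*(y - 4)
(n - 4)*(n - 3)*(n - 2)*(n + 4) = n^4 - 5*n^3 - 10*n^2 + 80*n - 96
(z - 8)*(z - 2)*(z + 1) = z^3 - 9*z^2 + 6*z + 16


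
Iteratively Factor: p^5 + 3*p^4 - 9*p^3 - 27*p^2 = (p + 3)*(p^4 - 9*p^2) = (p + 3)^2*(p^3 - 3*p^2) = p*(p + 3)^2*(p^2 - 3*p) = p*(p - 3)*(p + 3)^2*(p)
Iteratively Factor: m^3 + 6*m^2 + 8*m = (m + 2)*(m^2 + 4*m) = m*(m + 2)*(m + 4)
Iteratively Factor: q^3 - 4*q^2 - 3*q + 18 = (q + 2)*(q^2 - 6*q + 9) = (q - 3)*(q + 2)*(q - 3)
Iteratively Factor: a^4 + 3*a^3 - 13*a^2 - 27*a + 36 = (a + 3)*(a^3 - 13*a + 12) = (a - 1)*(a + 3)*(a^2 + a - 12) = (a - 1)*(a + 3)*(a + 4)*(a - 3)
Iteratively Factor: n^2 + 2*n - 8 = (n + 4)*(n - 2)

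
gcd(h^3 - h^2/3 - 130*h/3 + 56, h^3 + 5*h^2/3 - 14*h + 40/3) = h - 4/3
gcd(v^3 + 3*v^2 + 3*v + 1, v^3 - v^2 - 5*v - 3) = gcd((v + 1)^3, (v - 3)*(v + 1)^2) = v^2 + 2*v + 1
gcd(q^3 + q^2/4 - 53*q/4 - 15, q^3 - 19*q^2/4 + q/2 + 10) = q^2 - 11*q/4 - 5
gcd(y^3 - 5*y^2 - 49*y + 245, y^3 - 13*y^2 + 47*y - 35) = y^2 - 12*y + 35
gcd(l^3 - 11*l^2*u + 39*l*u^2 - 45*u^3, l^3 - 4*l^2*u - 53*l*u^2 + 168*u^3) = -l + 3*u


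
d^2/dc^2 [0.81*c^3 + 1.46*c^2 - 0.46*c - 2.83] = 4.86*c + 2.92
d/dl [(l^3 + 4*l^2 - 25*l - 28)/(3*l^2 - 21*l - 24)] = (l^2 - 16*l + 4)/(3*(l^2 - 16*l + 64))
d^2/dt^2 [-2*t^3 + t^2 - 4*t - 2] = 2 - 12*t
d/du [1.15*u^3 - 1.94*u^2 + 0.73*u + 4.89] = 3.45*u^2 - 3.88*u + 0.73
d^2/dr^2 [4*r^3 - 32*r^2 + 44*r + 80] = 24*r - 64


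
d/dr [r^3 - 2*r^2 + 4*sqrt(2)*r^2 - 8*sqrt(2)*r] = 3*r^2 - 4*r + 8*sqrt(2)*r - 8*sqrt(2)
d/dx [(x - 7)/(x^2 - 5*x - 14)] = -1/(x^2 + 4*x + 4)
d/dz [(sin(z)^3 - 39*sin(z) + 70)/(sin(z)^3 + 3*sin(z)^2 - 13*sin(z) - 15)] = (3*sin(z)^4 + 52*sin(z)^3 - 138*sin(z)^2 - 420*sin(z) + 1495)*cos(z)/((sin(z) - 3)^2*(sin(z) + 1)^2*(sin(z) + 5)^2)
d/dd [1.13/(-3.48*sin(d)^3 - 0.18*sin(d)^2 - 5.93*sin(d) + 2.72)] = (11.7972*sin(d)^2 + 0.4068*sin(d) + 6.7009)*cos(d)/(3.48*sin(d)^3 + 0.18*sin(d)^2 + 5.93*sin(d) - 2.72)^2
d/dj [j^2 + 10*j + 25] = 2*j + 10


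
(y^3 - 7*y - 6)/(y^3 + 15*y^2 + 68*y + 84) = (y^2 - 2*y - 3)/(y^2 + 13*y + 42)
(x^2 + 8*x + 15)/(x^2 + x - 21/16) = 16*(x^2 + 8*x + 15)/(16*x^2 + 16*x - 21)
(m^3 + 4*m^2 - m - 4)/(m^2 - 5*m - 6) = (m^2 + 3*m - 4)/(m - 6)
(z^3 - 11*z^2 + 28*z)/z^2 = z - 11 + 28/z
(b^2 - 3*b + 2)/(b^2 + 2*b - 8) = (b - 1)/(b + 4)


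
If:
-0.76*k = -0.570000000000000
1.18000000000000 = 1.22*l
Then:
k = 0.75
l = 0.97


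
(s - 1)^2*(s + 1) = s^3 - s^2 - s + 1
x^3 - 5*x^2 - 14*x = x*(x - 7)*(x + 2)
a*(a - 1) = a^2 - a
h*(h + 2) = h^2 + 2*h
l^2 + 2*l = l*(l + 2)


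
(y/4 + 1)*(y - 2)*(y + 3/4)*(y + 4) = y^4/4 + 27*y^3/16 + 9*y^2/8 - 8*y - 6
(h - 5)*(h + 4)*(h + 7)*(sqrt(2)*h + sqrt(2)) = sqrt(2)*h^4 + 7*sqrt(2)*h^3 - 21*sqrt(2)*h^2 - 167*sqrt(2)*h - 140*sqrt(2)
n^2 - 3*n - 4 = (n - 4)*(n + 1)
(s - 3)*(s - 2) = s^2 - 5*s + 6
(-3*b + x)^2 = 9*b^2 - 6*b*x + x^2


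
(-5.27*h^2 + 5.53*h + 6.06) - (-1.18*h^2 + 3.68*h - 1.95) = -4.09*h^2 + 1.85*h + 8.01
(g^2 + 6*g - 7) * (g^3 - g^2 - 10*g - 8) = g^5 + 5*g^4 - 23*g^3 - 61*g^2 + 22*g + 56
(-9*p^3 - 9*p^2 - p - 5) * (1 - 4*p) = 36*p^4 + 27*p^3 - 5*p^2 + 19*p - 5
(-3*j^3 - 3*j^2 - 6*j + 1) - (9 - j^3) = -2*j^3 - 3*j^2 - 6*j - 8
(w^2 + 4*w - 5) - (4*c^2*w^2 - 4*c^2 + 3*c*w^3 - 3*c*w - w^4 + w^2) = -4*c^2*w^2 + 4*c^2 - 3*c*w^3 + 3*c*w + w^4 + 4*w - 5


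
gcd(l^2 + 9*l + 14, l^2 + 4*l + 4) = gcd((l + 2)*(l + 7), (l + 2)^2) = l + 2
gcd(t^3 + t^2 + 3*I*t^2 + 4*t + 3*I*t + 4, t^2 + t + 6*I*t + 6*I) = t + 1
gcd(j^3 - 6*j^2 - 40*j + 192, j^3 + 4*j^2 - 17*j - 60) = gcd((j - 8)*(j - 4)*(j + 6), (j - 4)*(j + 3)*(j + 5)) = j - 4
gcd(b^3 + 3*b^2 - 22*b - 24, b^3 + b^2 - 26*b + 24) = b^2 + 2*b - 24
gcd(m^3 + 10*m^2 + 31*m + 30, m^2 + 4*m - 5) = m + 5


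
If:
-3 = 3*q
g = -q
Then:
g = 1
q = -1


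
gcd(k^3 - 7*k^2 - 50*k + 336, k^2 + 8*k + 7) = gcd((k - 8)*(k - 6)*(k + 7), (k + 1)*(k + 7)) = k + 7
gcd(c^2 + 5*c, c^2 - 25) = c + 5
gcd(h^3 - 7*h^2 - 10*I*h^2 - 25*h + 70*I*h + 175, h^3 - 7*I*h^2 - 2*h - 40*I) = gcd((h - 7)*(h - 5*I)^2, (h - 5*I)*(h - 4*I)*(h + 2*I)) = h - 5*I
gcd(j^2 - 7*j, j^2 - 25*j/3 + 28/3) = j - 7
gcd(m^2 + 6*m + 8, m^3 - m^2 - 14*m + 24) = m + 4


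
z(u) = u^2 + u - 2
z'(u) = 2*u + 1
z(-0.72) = -2.20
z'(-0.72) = -0.44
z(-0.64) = -2.23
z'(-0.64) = -0.28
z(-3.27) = 5.42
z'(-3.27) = -5.54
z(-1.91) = -0.26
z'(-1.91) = -2.82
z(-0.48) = -2.25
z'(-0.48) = 0.04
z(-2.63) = 2.29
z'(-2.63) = -4.26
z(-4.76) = 15.90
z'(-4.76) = -8.52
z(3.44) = 13.27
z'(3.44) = 7.88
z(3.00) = 10.00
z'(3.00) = 7.00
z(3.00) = 10.00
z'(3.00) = 7.00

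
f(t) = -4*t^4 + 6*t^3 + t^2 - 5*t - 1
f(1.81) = -14.13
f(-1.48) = -30.05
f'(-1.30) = 57.97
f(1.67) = -9.73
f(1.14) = -3.27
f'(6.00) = -2801.00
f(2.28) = -44.18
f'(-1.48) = 83.34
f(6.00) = -3883.00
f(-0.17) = -0.15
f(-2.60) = -269.49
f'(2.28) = -96.51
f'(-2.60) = 392.70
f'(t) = -16*t^3 + 18*t^2 + 2*t - 5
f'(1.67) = -25.98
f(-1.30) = -17.42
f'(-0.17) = -4.74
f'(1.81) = -37.29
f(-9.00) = -30493.00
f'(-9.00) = 13099.00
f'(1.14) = -3.03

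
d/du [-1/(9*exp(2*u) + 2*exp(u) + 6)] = (18*exp(u) + 2)*exp(u)/(9*exp(2*u) + 2*exp(u) + 6)^2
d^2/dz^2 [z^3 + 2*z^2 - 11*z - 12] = 6*z + 4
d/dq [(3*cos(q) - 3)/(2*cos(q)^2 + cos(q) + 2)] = 3*(-4*cos(q) + cos(2*q) - 2)*sin(q)/(cos(q) + cos(2*q) + 3)^2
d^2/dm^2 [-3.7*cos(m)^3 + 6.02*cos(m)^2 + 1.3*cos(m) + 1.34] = 33.3*cos(m)^3 - 24.08*cos(m)^2 - 23.5*cos(m) + 12.04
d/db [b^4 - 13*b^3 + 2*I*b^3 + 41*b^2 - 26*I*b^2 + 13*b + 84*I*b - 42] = 4*b^3 + b^2*(-39 + 6*I) + b*(82 - 52*I) + 13 + 84*I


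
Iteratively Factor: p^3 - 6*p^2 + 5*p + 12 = (p - 4)*(p^2 - 2*p - 3) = (p - 4)*(p - 3)*(p + 1)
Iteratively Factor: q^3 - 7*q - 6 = (q - 3)*(q^2 + 3*q + 2) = (q - 3)*(q + 1)*(q + 2)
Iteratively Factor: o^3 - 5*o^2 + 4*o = (o - 4)*(o^2 - o) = o*(o - 4)*(o - 1)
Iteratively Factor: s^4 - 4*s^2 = (s)*(s^3 - 4*s) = s*(s - 2)*(s^2 + 2*s) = s*(s - 2)*(s + 2)*(s)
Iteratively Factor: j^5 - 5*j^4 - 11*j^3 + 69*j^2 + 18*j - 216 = (j + 2)*(j^4 - 7*j^3 + 3*j^2 + 63*j - 108) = (j - 3)*(j + 2)*(j^3 - 4*j^2 - 9*j + 36) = (j - 3)*(j + 2)*(j + 3)*(j^2 - 7*j + 12) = (j - 4)*(j - 3)*(j + 2)*(j + 3)*(j - 3)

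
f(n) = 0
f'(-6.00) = 0.00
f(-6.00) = 0.00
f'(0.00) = 0.00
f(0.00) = 0.00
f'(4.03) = 0.00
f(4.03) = 0.00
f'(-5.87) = 0.00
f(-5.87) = 0.00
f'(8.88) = 0.00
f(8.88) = 0.00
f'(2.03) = 0.00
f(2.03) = 0.00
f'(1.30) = 0.00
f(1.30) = 0.00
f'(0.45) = 0.00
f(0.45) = 0.00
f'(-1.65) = 0.00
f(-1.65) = 0.00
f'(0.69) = 0.00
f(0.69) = 0.00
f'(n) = 0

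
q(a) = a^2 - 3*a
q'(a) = 2*a - 3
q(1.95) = -2.05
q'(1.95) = 0.90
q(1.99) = -2.01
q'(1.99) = 0.98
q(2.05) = -1.95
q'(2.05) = 1.10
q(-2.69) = 15.31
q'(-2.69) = -8.38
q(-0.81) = 3.09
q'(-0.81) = -4.62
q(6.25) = 20.31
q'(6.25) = 9.50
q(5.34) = 12.50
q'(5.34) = 7.68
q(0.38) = -1.00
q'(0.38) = -2.24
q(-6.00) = 54.00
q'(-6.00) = -15.00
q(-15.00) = 270.00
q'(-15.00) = -33.00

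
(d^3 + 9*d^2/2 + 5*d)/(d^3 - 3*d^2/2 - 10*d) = (d + 2)/(d - 4)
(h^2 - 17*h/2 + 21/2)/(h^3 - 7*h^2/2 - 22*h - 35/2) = (2*h - 3)/(2*h^2 + 7*h + 5)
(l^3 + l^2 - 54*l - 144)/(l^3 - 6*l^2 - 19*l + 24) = (l + 6)/(l - 1)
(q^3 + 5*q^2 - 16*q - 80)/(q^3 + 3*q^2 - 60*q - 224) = (q^2 + q - 20)/(q^2 - q - 56)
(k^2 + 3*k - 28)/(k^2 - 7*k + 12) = (k + 7)/(k - 3)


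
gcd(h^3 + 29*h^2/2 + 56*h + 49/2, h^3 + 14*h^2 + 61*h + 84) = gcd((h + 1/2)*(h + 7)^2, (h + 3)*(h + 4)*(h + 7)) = h + 7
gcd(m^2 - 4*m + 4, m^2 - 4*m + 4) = m^2 - 4*m + 4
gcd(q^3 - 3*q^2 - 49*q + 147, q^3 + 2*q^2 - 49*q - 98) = q^2 - 49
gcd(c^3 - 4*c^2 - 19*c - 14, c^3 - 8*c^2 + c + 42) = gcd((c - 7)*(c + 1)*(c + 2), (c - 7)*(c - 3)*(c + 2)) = c^2 - 5*c - 14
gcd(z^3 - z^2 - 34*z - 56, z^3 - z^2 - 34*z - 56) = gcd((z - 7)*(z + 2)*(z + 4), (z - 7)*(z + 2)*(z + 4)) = z^3 - z^2 - 34*z - 56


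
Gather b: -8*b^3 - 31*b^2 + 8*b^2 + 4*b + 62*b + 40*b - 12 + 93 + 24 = -8*b^3 - 23*b^2 + 106*b + 105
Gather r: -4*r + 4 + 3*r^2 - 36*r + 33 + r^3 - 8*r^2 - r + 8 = r^3 - 5*r^2 - 41*r + 45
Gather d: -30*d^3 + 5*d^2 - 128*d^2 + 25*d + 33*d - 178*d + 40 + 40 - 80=-30*d^3 - 123*d^2 - 120*d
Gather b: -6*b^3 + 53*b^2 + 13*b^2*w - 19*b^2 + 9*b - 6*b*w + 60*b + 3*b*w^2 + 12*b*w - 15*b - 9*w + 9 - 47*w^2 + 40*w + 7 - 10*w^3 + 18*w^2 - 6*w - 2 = -6*b^3 + b^2*(13*w + 34) + b*(3*w^2 + 6*w + 54) - 10*w^3 - 29*w^2 + 25*w + 14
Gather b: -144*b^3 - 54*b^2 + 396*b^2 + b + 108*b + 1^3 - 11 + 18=-144*b^3 + 342*b^2 + 109*b + 8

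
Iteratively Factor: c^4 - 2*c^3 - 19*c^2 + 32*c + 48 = (c + 4)*(c^3 - 6*c^2 + 5*c + 12) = (c - 4)*(c + 4)*(c^2 - 2*c - 3) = (c - 4)*(c - 3)*(c + 4)*(c + 1)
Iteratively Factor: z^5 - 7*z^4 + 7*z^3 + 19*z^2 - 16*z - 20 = (z + 1)*(z^4 - 8*z^3 + 15*z^2 + 4*z - 20) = (z - 2)*(z + 1)*(z^3 - 6*z^2 + 3*z + 10) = (z - 5)*(z - 2)*(z + 1)*(z^2 - z - 2) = (z - 5)*(z - 2)*(z + 1)^2*(z - 2)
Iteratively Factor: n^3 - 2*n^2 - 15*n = (n)*(n^2 - 2*n - 15) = n*(n - 5)*(n + 3)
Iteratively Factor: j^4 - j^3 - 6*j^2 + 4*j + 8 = (j + 1)*(j^3 - 2*j^2 - 4*j + 8) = (j + 1)*(j + 2)*(j^2 - 4*j + 4) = (j - 2)*(j + 1)*(j + 2)*(j - 2)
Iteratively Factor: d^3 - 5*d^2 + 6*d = (d - 2)*(d^2 - 3*d) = d*(d - 2)*(d - 3)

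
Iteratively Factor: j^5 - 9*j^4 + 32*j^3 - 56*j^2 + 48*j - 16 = (j - 2)*(j^4 - 7*j^3 + 18*j^2 - 20*j + 8) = (j - 2)^2*(j^3 - 5*j^2 + 8*j - 4) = (j - 2)^3*(j^2 - 3*j + 2) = (j - 2)^4*(j - 1)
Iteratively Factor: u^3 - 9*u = (u - 3)*(u^2 + 3*u) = (u - 3)*(u + 3)*(u)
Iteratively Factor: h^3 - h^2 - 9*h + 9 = (h + 3)*(h^2 - 4*h + 3) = (h - 1)*(h + 3)*(h - 3)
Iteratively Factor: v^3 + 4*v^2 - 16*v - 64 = (v + 4)*(v^2 - 16) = (v - 4)*(v + 4)*(v + 4)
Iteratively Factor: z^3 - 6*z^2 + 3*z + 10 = (z - 2)*(z^2 - 4*z - 5) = (z - 2)*(z + 1)*(z - 5)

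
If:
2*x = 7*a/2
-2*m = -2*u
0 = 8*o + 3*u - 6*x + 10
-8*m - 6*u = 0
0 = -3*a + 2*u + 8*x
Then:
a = 0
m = 0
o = -5/4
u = 0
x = 0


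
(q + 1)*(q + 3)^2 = q^3 + 7*q^2 + 15*q + 9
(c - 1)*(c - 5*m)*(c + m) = c^3 - 4*c^2*m - c^2 - 5*c*m^2 + 4*c*m + 5*m^2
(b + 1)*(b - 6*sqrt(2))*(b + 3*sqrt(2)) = b^3 - 3*sqrt(2)*b^2 + b^2 - 36*b - 3*sqrt(2)*b - 36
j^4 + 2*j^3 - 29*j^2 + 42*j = j*(j - 3)*(j - 2)*(j + 7)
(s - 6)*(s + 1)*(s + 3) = s^3 - 2*s^2 - 21*s - 18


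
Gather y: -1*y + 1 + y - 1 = 0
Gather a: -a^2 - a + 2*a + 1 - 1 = -a^2 + a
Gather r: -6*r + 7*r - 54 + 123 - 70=r - 1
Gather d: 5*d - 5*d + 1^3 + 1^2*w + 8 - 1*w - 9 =0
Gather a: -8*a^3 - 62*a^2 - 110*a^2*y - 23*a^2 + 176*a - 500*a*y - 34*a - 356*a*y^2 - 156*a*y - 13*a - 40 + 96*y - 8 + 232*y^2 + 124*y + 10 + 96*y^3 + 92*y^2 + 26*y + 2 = -8*a^3 + a^2*(-110*y - 85) + a*(-356*y^2 - 656*y + 129) + 96*y^3 + 324*y^2 + 246*y - 36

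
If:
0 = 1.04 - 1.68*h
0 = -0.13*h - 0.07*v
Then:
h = 0.62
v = -1.15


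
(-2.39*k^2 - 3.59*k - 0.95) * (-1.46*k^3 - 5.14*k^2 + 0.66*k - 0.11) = 3.4894*k^5 + 17.526*k^4 + 18.2622*k^3 + 2.7765*k^2 - 0.2321*k + 0.1045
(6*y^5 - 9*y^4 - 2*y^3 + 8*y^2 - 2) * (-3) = -18*y^5 + 27*y^4 + 6*y^3 - 24*y^2 + 6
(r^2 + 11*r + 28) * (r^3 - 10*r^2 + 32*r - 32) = r^5 + r^4 - 50*r^3 + 40*r^2 + 544*r - 896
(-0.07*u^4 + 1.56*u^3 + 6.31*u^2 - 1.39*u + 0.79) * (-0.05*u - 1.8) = 0.0035*u^5 + 0.048*u^4 - 3.1235*u^3 - 11.2885*u^2 + 2.4625*u - 1.422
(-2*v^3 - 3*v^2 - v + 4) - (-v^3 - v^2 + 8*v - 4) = -v^3 - 2*v^2 - 9*v + 8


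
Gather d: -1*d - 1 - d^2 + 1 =-d^2 - d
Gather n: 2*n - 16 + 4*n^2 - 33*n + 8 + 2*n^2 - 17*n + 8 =6*n^2 - 48*n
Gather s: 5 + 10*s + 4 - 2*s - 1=8*s + 8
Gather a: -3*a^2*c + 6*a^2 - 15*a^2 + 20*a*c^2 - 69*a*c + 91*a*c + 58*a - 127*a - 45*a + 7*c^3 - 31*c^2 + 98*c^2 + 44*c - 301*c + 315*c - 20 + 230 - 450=a^2*(-3*c - 9) + a*(20*c^2 + 22*c - 114) + 7*c^3 + 67*c^2 + 58*c - 240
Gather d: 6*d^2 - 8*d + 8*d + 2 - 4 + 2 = 6*d^2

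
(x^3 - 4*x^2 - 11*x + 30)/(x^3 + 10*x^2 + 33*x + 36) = (x^2 - 7*x + 10)/(x^2 + 7*x + 12)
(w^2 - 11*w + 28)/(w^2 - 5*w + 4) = (w - 7)/(w - 1)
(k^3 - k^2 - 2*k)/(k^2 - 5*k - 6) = k*(k - 2)/(k - 6)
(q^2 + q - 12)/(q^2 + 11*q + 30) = (q^2 + q - 12)/(q^2 + 11*q + 30)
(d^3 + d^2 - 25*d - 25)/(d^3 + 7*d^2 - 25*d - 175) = (d + 1)/(d + 7)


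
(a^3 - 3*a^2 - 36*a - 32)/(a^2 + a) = a - 4 - 32/a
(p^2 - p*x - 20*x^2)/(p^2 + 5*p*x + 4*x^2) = (p - 5*x)/(p + x)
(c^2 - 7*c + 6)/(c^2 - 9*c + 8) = (c - 6)/(c - 8)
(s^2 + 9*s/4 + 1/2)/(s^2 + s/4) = (s + 2)/s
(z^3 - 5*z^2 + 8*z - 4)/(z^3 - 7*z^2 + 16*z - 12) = (z - 1)/(z - 3)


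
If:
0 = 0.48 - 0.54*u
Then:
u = 0.89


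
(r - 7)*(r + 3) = r^2 - 4*r - 21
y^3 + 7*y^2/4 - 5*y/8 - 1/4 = (y - 1/2)*(y + 1/4)*(y + 2)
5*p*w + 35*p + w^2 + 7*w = (5*p + w)*(w + 7)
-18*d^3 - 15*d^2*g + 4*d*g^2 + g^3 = (-3*d + g)*(d + g)*(6*d + g)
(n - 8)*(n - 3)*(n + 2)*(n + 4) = n^4 - 5*n^3 - 34*n^2 + 56*n + 192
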